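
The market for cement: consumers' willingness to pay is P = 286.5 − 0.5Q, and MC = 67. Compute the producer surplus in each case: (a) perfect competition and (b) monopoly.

Competitive firms price at marginal cost: P = 67, giving Q = 439.
PS = (67 − 67)·439 = 0.
Monopoly sets MR = MC: 286.5 − Q = 67 ⇒ Q = 219.5, P = 286.5 − 0.5·219.5 = 176.75.
PS = (176.75 − 67)·219.5 = 24090.125.

Competition: PS = 0; Monopoly: PS = 24090.125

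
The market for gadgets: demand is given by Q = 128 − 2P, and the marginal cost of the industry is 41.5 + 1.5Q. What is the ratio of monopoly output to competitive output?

Inverting demand: P = 64 − 0.5Q.
The monopolist equates marginal revenue to marginal cost: 64 − Q = 41.5 + 1.5Q, so Q = 9. From demand, P = 59.5.
Competitive equilibrium sets price equal to marginal cost: 64 − 0.5Q = 41.5 + 1.5Q, so Q = 11.25 and P = 58.375.
Ratio Q_m/Q_c = 9/11.25 = 0.8.

Q_m/Q_c = 0.8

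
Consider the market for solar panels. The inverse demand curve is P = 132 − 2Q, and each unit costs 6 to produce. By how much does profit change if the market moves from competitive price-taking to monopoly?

Perfect competition: P = MC = 6, so 132 − 2Q = 6 and Q = 63.
Profit = (6 − 6)·63 = 0.
The monopolist equates marginal revenue to marginal cost: 132 − 4Q = 6, so Q = 31.5. From demand, P = 69.
Profit = (69 − 6)·31.5 = 1984.5.
Change in profit: 1984.5 − 0 = 1984.5.

Profit rises by 1984.5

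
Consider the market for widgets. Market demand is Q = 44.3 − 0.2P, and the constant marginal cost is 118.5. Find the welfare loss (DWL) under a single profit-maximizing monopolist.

DWL = 265.225

Inverting demand: P = 221.5 − 5Q.
Competitive firms price at marginal cost: P = 118.5, giving Q = 20.6.
Monopoly sets MR = MC: 221.5 − 10Q = 118.5 ⇒ Q = 10.3, P = 221.5 − 5·10.3 = 170.
DWL is the triangle between Q = 10.3 and Q = 20.6: ½·(20.6 − 10.3)·(170 − 118.5) = 265.225.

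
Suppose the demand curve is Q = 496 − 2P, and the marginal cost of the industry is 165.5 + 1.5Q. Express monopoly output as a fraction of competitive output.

Inverting demand: P = 248 − 0.5Q.
Monopoly sets MR = MC: 248 − Q = 165.5 + 1.5Q ⇒ Q = 33, P = 248 − 0.5·33 = 231.5.
Competitive equilibrium sets price equal to marginal cost: 248 − 0.5Q = 165.5 + 1.5Q, so Q = 41.25 and P = 227.375.
Ratio Q_m/Q_c = 33/41.25 = 0.8.

Q_m/Q_c = 0.8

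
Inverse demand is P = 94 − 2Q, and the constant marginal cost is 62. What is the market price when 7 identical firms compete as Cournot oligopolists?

Cournot with 7 identical firms: the symmetric best-response condition is 94 − 16q = 62. Each firm produces q = 2, total output Q = 14, price P = 66.

P = 66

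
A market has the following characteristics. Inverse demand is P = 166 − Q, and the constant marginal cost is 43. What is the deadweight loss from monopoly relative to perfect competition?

DWL = 1891.125

Under competition P = MC = 43, so Q = (166 − 43)/1 = 123.
The monopolist equates marginal revenue to marginal cost: 166 − 2Q = 43, so Q = 61.5. From demand, P = 104.5.
DWL is the triangle between Q = 61.5 and Q = 123: ½·(123 − 61.5)·(104.5 − 43) = 1891.125.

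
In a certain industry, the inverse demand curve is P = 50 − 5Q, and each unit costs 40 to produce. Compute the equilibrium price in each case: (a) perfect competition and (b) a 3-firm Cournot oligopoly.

Competition: P = 40; Cournot: P = 42.5

Competitive firms price at marginal cost: P = 40, giving Q = 2.
Cournot with 3 identical firms: the symmetric best-response condition is 50 − 20q = 40. Each firm produces q = 0.5, total output Q = 1.5, price P = 42.5.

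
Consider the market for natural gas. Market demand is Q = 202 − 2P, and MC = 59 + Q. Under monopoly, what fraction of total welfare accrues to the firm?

Inverting demand: P = 101 − 0.5Q.
Monopoly sets MR = MC: 101 − Q = 59 + Q ⇒ Q = 21, P = 101 − 0.5·21 = 90.5.
CS = ½·(101 − 90.5)·21 = 110.25.
PS = P·Q − VC(Q) = 90.5·21 − (59·21 + ½·1·21²) = 441.
Share captured = PS/TS = 441/551.25 = 0.8.

PS/TS = 0.8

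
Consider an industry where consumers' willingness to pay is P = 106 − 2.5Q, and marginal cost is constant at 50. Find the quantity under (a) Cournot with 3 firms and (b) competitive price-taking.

Cournot: Q = 16.8; Competition: Q = 22.4

Cournot with 3 identical firms: the symmetric best-response condition is 106 − 10q = 50. Each firm produces q = 5.6, total output Q = 16.8, price P = 64.
Under competition P = MC = 50, so Q = (106 − 50)/2.5 = 22.4.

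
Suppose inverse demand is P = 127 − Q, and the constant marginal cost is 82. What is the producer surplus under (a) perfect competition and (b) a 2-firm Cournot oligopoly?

Competitive firms price at marginal cost: P = 82, giving Q = 45.
PS = (82 − 82)·45 = 0.
Cournot with 2 identical firms: the symmetric best-response condition is 127 − 3q = 82. Each firm produces q = 15, total output Q = 30, price P = 97.
PS = (97 − 82)·30 = 450.

Competition: PS = 0; Cournot: PS = 450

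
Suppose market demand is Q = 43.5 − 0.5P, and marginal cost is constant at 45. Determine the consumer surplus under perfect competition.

CS = 441

Inverting demand: P = 87 − 2Q.
Perfect competition: P = MC = 45, so 87 − 2Q = 45 and Q = 21.
CS = ½·(87 − 45)·21 = 441.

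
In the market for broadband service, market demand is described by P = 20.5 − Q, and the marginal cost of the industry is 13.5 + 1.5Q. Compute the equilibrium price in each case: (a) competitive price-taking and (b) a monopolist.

Competition: P = 17.7; Monopoly: P = 18.5

Competitive equilibrium sets price equal to marginal cost: 20.5 − Q = 13.5 + 1.5Q, so Q = 2.8 and P = 17.7.
The monopolist equates marginal revenue to marginal cost: 20.5 − 2Q = 13.5 + 1.5Q, so Q = 2. From demand, P = 18.5.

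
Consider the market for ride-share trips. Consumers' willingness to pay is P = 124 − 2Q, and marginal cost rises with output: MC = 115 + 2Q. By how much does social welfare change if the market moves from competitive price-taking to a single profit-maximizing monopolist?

Under competition P = MC: 124 − 2Q = 115 + 2Q ⇒ Q = 2.25, P = 119.5.
CS = ½·(124 − 119.5)·2.25 = 81/16; PS = (119.5·2.25 − 115·2.25 − ½·2·2.25²) = 81/16; TS = 10.125.
The monopolist equates marginal revenue to marginal cost: 124 − 4Q = 115 + 2Q, so Q = 1.5. From demand, P = 121.
CS = ½·(124 − 121)·1.5 = 2.25; PS = (121·1.5 − 115·1.5 − ½·2·1.5²) = 6.75; TS = 9.
Change in social welfare: 9 − 10.125 = −1.125.

TS falls by 1.125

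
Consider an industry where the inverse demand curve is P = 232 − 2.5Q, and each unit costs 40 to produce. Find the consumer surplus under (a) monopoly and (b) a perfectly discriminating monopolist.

A monopolist chooses Q where MR = MC. MR = 232 − 5Q; setting this equal to 40 gives Q = 38.4 and P = 136.
CS = ½·(232 − 136)·38.4 = 1843.2.
Under first-degree price discrimination the firm charges each unit its demand price and produces up to where P = MC, i.e. Q = 76.8. Consumer surplus is zero; producer surplus equals total surplus.
CS = 0.

Monopoly: CS = 1843.2; Perfect PD: CS = 0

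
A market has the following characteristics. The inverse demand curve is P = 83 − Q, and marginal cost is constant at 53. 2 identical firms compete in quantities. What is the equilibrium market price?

P = 63

With 2 symmetric Cournot firms, each firm's FOC gives 83 − 3q = 53, so q = 10, Q = 2·10 = 20, and P = 63.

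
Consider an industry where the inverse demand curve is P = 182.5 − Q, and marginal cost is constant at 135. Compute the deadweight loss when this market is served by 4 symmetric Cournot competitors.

Perfect competition: P = MC = 135, so 182.5 − Q = 135 and Q = 47.5.
With 4 symmetric Cournot firms, each firm's FOC gives 182.5 − 5q = 135, so q = 9.5, Q = 4·9.5 = 38, and P = 144.5.
DWL is the triangle between Q = 38 and Q = 47.5: ½·(47.5 − 38)·(144.5 − 135) = 45.125.

DWL = 45.125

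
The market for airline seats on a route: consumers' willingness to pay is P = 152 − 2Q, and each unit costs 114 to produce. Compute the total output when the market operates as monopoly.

A monopolist chooses Q where MR = MC. MR = 152 − 4Q; setting this equal to 114 gives Q = 9.5 and P = 133.

Q = 9.5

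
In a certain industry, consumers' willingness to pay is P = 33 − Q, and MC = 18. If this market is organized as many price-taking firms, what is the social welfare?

TS = 112.5

Under competition P = MC = 18, so Q = (33 − 18)/1 = 15.
CS = ½·(33 − 18)·15 = 112.5; PS = (18 − 18)·15 = 0; TS = 112.5.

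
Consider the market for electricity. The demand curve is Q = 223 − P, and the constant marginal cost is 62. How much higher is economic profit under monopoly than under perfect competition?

Economic profit rises by 6480.25

Inverting demand: P = 223 − Q.
Competitive firms price at marginal cost: P = 62, giving Q = 161.
Profit = (62 − 62)·161 = 0.
The monopolist equates marginal revenue to marginal cost: 223 − 2Q = 62, so Q = 80.5. From demand, P = 142.5.
Profit = (142.5 − 62)·80.5 = 6480.25.
Change in economic profit: 6480.25 − 0 = 6480.25.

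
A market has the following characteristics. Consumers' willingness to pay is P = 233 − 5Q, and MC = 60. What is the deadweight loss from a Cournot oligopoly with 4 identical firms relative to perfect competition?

Perfect competition: P = MC = 60, so 233 − 5Q = 60 and Q = 34.6.
In a 4-firm Cournot equilibrium, symmetry and the first-order condition give q = (233 − 60)/(25) = 6.92. So Q = 27.68 and P = 94.6.
DWL is the triangle between Q = 27.68 and Q = 34.6: ½·(34.6 − 27.68)·(94.6 − 60) = 119.716.

DWL = 119.716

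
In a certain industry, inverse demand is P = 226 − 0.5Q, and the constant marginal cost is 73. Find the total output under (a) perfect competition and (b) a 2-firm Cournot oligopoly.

Competition: Q = 306; Cournot: Q = 204

Perfect competition: P = MC = 73, so 226 − 0.5Q = 73 and Q = 306.
In a 2-firm Cournot equilibrium, symmetry and the first-order condition give q = (226 − 73)/(1.5) = 102. So Q = 204 and P = 124.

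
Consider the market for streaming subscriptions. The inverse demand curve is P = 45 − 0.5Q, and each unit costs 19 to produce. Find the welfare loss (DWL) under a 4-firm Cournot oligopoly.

DWL = 27.04

Competitive firms price at marginal cost: P = 19, giving Q = 52.
Cournot with 4 identical firms: the symmetric best-response condition is 45 − 2.5q = 19. Each firm produces q = 10.4, total output Q = 41.6, price P = 24.2.
DWL is the triangle between Q = 41.6 and Q = 52: ½·(52 − 41.6)·(24.2 − 19) = 27.04.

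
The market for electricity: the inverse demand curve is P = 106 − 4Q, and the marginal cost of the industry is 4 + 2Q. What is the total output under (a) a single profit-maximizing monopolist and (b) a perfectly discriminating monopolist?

Monopoly: Q = 10.2; Perfect PD: Q = 17

Monopoly sets MR = MC: 106 − 8Q = 4 + 2Q ⇒ Q = 10.2, P = 106 − 4·10.2 = 65.2.
A perfectly discriminating monopolist sells every unit with P(Q) ≥ MC(Q), so output equals the competitive quantity Q = 17. Each buyer pays their reservation price, so CS = 0 and the firm captures all surplus.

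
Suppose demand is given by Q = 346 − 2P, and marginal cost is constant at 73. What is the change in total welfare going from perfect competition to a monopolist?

Inverting demand: P = 173 − 0.5Q.
Perfect competition: P = MC = 73, so 173 − 0.5Q = 73 and Q = 200.
CS = ½·(173 − 73)·200 = 10000; PS = (73 − 73)·200 = 0; TS = 10000.
A monopolist chooses Q where MR = MC. MR = 173 − Q; setting this equal to 73 gives Q = 100 and P = 123.
CS = ½·(173 − 123)·100 = 2500; PS = (123 − 73)·100 = 5000; TS = 7500.
Change in total welfare: 7500 − 10000 = −2500.

Total welfare falls by 2500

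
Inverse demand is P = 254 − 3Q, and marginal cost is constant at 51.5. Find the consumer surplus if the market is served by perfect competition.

Competitive firms price at marginal cost: P = 51.5, giving Q = 67.5.
CS = ½·(254 − 51.5)·67.5 = 6834.375.

CS = 6834.375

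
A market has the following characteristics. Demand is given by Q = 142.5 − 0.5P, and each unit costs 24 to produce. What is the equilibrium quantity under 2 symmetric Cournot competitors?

Q = 87

Inverting demand: P = 285 − 2Q.
With 2 symmetric Cournot firms, each firm's FOC gives 285 − 6q = 24, so q = 43.5, Q = 2·43.5 = 87, and P = 111.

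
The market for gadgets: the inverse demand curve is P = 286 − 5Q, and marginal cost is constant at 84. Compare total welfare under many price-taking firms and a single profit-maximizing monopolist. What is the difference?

Competitive firms price at marginal cost: P = 84, giving Q = 40.4.
CS = ½·(286 − 84)·40.4 = 4080.4; PS = (84 − 84)·40.4 = 0; TS = 4080.4.
The monopolist equates marginal revenue to marginal cost: 286 − 10Q = 84, so Q = 20.2. From demand, P = 185.
CS = ½·(286 − 185)·20.2 = 1020.1; PS = (185 − 84)·20.2 = 2040.2; TS = 3060.3.
Change in total welfare: 3060.3 − 4080.4 = −1020.1.

Total welfare falls by 1020.1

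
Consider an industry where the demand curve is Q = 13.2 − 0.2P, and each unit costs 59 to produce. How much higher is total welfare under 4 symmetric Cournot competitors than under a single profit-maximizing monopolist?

Total welfare rises by 1.029

Inverting demand: P = 66 − 5Q.
A monopolist chooses Q where MR = MC. MR = 66 − 10Q; setting this equal to 59 gives Q = 0.7 and P = 62.5.
CS = ½·(66 − 62.5)·0.7 = 1.225; PS = (62.5 − 59)·0.7 = 2.45; TS = 3.675.
Cournot with 4 identical firms: the symmetric best-response condition is 66 − 25q = 59. Each firm produces q = 0.28, total output Q = 1.12, price P = 60.4.
CS = ½·(66 − 60.4)·1.12 = 3.136; PS = (60.4 − 59)·1.12 = 1.568; TS = 4.704.
Change in total welfare: 4.704 − 3.675 = 1.029.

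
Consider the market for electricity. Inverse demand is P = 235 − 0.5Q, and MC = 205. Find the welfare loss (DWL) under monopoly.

DWL = 225

Under competition P = MC = 205, so Q = (235 − 205)/0.5 = 60.
Monopoly sets MR = MC: 235 − Q = 205 ⇒ Q = 30, P = 235 − 0.5·30 = 220.
DWL is the triangle between Q = 30 and Q = 60: ½·(60 − 30)·(220 − 205) = 225.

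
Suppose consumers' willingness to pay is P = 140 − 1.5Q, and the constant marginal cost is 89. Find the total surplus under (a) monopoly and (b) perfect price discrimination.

A monopolist chooses Q where MR = MC. MR = 140 − 3Q; setting this equal to 89 gives Q = 17 and P = 114.5.
CS = ½·(140 − 114.5)·17 = 216.75; PS = (114.5 − 89)·17 = 433.5; TS = 650.25.
With perfect price discrimination, output is the efficient level Q = 34 (where demand meets MC), but every buyer pays their willingness to pay: CS = 0 and PS = total surplus.
TS = 867 (equal to competitive TS).

Monopoly: TS = 650.25; Perfect PD: TS = 867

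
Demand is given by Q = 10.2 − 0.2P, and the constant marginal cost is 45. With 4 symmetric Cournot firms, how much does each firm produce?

Inverting demand: P = 51 − 5Q.
In a 4-firm Cournot equilibrium, symmetry and the first-order condition give q = (51 − 45)/(25) = 0.24. So Q = 0.96 and P = 46.2.

q_i = 0.24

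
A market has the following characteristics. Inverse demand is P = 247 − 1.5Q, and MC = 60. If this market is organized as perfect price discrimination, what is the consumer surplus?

CS = 0

A perfectly discriminating monopolist sells every unit with P(Q) ≥ MC(Q), so output equals the competitive quantity Q = 374/3. Each buyer pays their reservation price, so CS = 0 and the firm captures all surplus.
CS = 0.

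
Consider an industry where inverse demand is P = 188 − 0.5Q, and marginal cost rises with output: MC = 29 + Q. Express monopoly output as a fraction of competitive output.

Monopoly sets MR = MC: 188 − Q = 29 + Q ⇒ Q = 79.5, P = 188 − 0.5·79.5 = 148.25.
Under competition P = MC: 188 − 0.5Q = 29 + Q ⇒ Q = 106, P = 135.
Ratio Q_m/Q_c = 79.5/106 = 0.75.

Q_m/Q_c = 0.75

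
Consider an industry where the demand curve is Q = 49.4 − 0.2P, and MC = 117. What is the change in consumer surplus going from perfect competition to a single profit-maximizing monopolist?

Inverting demand: P = 247 − 5Q.
Under competition P = MC = 117, so Q = (247 − 117)/5 = 26.
CS = ½·(247 − 117)·26 = 1690.
Monopoly sets MR = MC: 247 − 10Q = 117 ⇒ Q = 13, P = 247 − 5·13 = 182.
CS = ½·(247 − 182)·13 = 422.5.
Change in consumer surplus: 422.5 − 1690 = −1267.5.

Consumer surplus falls by 1267.5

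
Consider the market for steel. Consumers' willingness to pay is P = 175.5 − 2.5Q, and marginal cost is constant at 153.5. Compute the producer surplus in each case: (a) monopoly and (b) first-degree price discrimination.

Monopoly: PS = 48.4; Perfect PD: PS = 96.8

Monopoly sets MR = MC: 175.5 − 5Q = 153.5 ⇒ Q = 4.4, P = 175.5 − 2.5·4.4 = 164.5.
PS = (164.5 − 153.5)·4.4 = 48.4.
Under first-degree price discrimination the firm charges each unit its demand price and produces up to where P = MC, i.e. Q = 8.8. Consumer surplus is zero; producer surplus equals total surplus.
PS = ½·(175.5 − 153.5)·8.8 = 96.8.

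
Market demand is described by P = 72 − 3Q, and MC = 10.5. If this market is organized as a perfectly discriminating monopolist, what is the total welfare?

Under first-degree price discrimination the firm charges each unit its demand price and produces up to where P = MC, i.e. Q = 20.5. Consumer surplus is zero; producer surplus equals total surplus.
TS = 630.375 (equal to competitive TS).

TS = 630.375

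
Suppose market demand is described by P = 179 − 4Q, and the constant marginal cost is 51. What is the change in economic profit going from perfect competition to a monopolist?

Under competition P = MC = 51, so Q = (179 − 51)/4 = 32.
Profit = (51 − 51)·32 = 0.
The monopolist equates marginal revenue to marginal cost: 179 − 8Q = 51, so Q = 16. From demand, P = 115.
Profit = (115 − 51)·16 = 1024.
Change in economic profit: 1024 − 0 = 1024.

π rises by 1024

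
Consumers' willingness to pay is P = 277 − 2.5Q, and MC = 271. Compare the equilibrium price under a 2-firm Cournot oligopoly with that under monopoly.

Cournot: P = 273; Monopoly: P = 274

With 2 symmetric Cournot firms, each firm's FOC gives 277 − 7.5q = 271, so q = 0.8, Q = 2·0.8 = 1.6, and P = 273.
A monopolist chooses Q where MR = MC. MR = 277 − 5Q; setting this equal to 271 gives Q = 1.2 and P = 274.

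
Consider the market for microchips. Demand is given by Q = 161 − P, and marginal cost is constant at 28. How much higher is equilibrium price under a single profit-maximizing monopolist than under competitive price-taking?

Inverting demand: P = 161 − Q.
Competitive firms price at marginal cost: P = 28, giving Q = 133.
Monopoly sets MR = MC: 161 − 2Q = 28 ⇒ Q = 66.5, P = 161 − 66.5 = 94.5.
Change in equilibrium price: 94.5 − 28 = 66.5.

Equilibrium price rises by 66.5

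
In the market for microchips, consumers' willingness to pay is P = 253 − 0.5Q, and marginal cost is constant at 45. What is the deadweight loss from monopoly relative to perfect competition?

Perfect competition: P = MC = 45, so 253 − 0.5Q = 45 and Q = 416.
A monopolist chooses Q where MR = MC. MR = 253 − Q; setting this equal to 45 gives Q = 208 and P = 149.
DWL is the triangle between Q = 208 and Q = 416: ½·(416 − 208)·(149 − 45) = 10816.

DWL = 10816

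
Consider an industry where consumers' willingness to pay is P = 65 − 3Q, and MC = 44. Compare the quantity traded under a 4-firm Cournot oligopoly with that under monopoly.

In a 4-firm Cournot equilibrium, symmetry and the first-order condition give q = (65 − 44)/(15) = 1.4. So Q = 5.6 and P = 48.2.
A monopolist chooses Q where MR = MC. MR = 65 − 6Q; setting this equal to 44 gives Q = 3.5 and P = 54.5.

Cournot: Q = 5.6; Monopoly: Q = 3.5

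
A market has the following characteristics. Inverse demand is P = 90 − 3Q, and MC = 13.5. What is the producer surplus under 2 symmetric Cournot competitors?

In a 2-firm Cournot equilibrium, symmetry and the first-order condition give q = (90 − 13.5)/(9) = 8.5. So Q = 17 and P = 39.
PS = (39 − 13.5)·17 = 433.5.

PS = 433.5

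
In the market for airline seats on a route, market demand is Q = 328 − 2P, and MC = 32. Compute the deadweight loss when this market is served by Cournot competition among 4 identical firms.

DWL = 696.96

Inverting demand: P = 164 − 0.5Q.
Under competition P = MC = 32, so Q = (164 − 32)/0.5 = 264.
With 4 symmetric Cournot firms, each firm's FOC gives 164 − 2.5q = 32, so q = 52.8, Q = 4·52.8 = 211.2, and P = 58.4.
DWL is the triangle between Q = 211.2 and Q = 264: ½·(264 − 211.2)·(58.4 − 32) = 696.96.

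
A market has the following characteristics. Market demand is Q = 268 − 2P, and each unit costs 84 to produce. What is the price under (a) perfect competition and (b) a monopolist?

Inverting demand: P = 134 − 0.5Q.
Under competition P = MC = 84, so Q = (134 − 84)/0.5 = 100.
Monopoly sets MR = MC: 134 − Q = 84 ⇒ Q = 50, P = 134 − 0.5·50 = 109.

Competition: P = 84; Monopoly: P = 109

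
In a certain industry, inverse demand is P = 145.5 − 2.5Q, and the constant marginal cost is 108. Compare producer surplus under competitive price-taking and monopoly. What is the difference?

Under competition P = MC = 108, so Q = (145.5 − 108)/2.5 = 15.
PS = (108 − 108)·15 = 0.
A monopolist chooses Q where MR = MC. MR = 145.5 − 5Q; setting this equal to 108 gives Q = 7.5 and P = 126.75.
PS = (126.75 − 108)·7.5 = 140.625.
Change in producer surplus: 140.625 − 0 = 140.625.

PS rises by 140.625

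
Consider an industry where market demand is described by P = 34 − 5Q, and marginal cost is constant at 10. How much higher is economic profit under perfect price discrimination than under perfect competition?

π rises by 57.6

Competitive firms price at marginal cost: P = 10, giving Q = 4.8.
Profit = (10 − 10)·4.8 = 0.
A perfectly discriminating monopolist sells every unit with P(Q) ≥ MC(Q), so output equals the competitive quantity Q = 4.8. Each buyer pays their reservation price, so CS = 0 and the firm captures all surplus.
PS equals the full surplus area, 57.6. Profit = 57.6 = 57.6.
Change in economic profit: 57.6 − 0 = 57.6.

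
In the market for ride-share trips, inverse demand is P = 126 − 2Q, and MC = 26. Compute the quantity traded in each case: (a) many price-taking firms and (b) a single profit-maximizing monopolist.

Competition: Q = 50; Monopoly: Q = 25

Competitive firms price at marginal cost: P = 26, giving Q = 50.
A monopolist chooses Q where MR = MC. MR = 126 − 4Q; setting this equal to 26 gives Q = 25 and P = 76.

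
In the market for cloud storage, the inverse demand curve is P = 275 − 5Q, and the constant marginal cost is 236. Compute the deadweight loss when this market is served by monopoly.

DWL = 38.025

Competitive firms price at marginal cost: P = 236, giving Q = 7.8.
A monopolist chooses Q where MR = MC. MR = 275 − 10Q; setting this equal to 236 gives Q = 3.9 and P = 255.5.
DWL is the triangle between Q = 3.9 and Q = 7.8: ½·(7.8 − 3.9)·(255.5 − 236) = 38.025.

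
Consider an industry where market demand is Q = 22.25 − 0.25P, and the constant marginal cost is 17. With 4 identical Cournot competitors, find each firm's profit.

Inverting demand: P = 89 − 4Q.
In a 4-firm Cournot equilibrium, symmetry and the first-order condition give q = (89 − 17)/(20) = 3.6. So Q = 14.4 and P = 31.4.
Each firm's profit = (31.4 − 17)·3.6 = 51.84.

π_i = 51.84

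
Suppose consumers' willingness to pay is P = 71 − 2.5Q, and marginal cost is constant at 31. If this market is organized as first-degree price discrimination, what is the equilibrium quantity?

Q = 16

With perfect price discrimination, output is the efficient level Q = 16 (where demand meets MC), but every buyer pays their willingness to pay: CS = 0 and PS = total surplus.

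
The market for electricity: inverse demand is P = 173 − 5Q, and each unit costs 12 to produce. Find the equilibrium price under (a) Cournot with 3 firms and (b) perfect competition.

Cournot: P = 52.25; Competition: P = 12

With 3 symmetric Cournot firms, each firm's FOC gives 173 − 20q = 12, so q = 8.05, Q = 3·8.05 = 24.15, and P = 52.25.
Competitive firms price at marginal cost: P = 12, giving Q = 32.2.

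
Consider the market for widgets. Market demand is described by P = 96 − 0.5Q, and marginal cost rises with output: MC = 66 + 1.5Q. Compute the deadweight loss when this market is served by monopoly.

Competitive equilibrium sets price equal to marginal cost: 96 − 0.5Q = 66 + 1.5Q, so Q = 15 and P = 88.5.
The monopolist equates marginal revenue to marginal cost: 96 − Q = 66 + 1.5Q, so Q = 12. From demand, P = 90.
CS = ½·(96 − 88.5)·15 = 56.25; PS = (88.5·15 − 66·15 − ½·1.5·15²) = 168.75; TS = 225.
CS = ½·(96 − 90)·12 = 36; PS = (90·12 − 66·12 − ½·1.5·12²) = 180; TS = 216.
DWL = 225 − 216 = 9.

DWL = 9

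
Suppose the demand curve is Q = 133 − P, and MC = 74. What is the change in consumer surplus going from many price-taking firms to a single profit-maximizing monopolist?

Inverting demand: P = 133 − Q.
Perfect competition: P = MC = 74, so 133 − Q = 74 and Q = 59.
CS = ½·(133 − 74)·59 = 1740.5.
Monopoly sets MR = MC: 133 − 2Q = 74 ⇒ Q = 29.5, P = 133 − 29.5 = 103.5.
CS = ½·(133 − 103.5)·29.5 = 435.125.
Change in consumer surplus: 435.125 − 1740.5 = −1305.375.

CS falls by 1305.375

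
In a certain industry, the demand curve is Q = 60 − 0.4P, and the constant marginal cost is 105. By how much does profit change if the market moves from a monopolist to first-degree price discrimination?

Inverting demand: P = 150 − 2.5Q.
A monopolist chooses Q where MR = MC. MR = 150 − 5Q; setting this equal to 105 gives Q = 9 and P = 127.5.
Profit = (127.5 − 105)·9 = 202.5.
With perfect price discrimination, output is the efficient level Q = 18 (where demand meets MC), but every buyer pays their willingness to pay: CS = 0 and PS = total surplus.
PS equals the full surplus area, 405. Profit = 405 = 405.
Change in profit: 405 − 202.5 = 202.5.

Profit rises by 202.5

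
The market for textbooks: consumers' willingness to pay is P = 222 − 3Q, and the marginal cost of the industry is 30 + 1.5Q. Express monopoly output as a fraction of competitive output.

Q_m/Q_c = 0.6

A monopolist chooses Q where MR = MC. MR = 222 − 6Q; setting this equal to 30 + 1.5Q gives Q = 25.6 and P = 145.2.
Under competition P = MC: 222 − 3Q = 30 + 1.5Q ⇒ Q = 128/3, P = 94.
Ratio Q_m/Q_c = 25.6/(128/3) = 0.6.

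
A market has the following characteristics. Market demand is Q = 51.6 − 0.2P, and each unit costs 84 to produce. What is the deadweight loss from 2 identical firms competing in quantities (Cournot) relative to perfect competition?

DWL = 336.4

Inverting demand: P = 258 − 5Q.
Perfect competition: P = MC = 84, so 258 − 5Q = 84 and Q = 34.8.
Cournot with 2 identical firms: the symmetric best-response condition is 258 − 15q = 84. Each firm produces q = 11.6, total output Q = 23.2, price P = 142.
DWL is the triangle between Q = 23.2 and Q = 34.8: ½·(34.8 − 23.2)·(142 − 84) = 336.4.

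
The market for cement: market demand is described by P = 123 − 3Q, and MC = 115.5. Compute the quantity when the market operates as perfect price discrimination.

With perfect price discrimination, output is the efficient level Q = 2.5 (where demand meets MC), but every buyer pays their willingness to pay: CS = 0 and PS = total surplus.

Q = 2.5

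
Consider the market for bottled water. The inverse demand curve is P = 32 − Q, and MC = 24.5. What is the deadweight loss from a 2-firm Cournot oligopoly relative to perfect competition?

Under competition P = MC = 24.5, so Q = (32 − 24.5)/1 = 7.5.
Cournot with 2 identical firms: the symmetric best-response condition is 32 − 3q = 24.5. Each firm produces q = 2.5, total output Q = 5, price P = 27.
DWL is the triangle between Q = 5 and Q = 7.5: ½·(7.5 − 5)·(27 − 24.5) = 3.125.

DWL = 3.125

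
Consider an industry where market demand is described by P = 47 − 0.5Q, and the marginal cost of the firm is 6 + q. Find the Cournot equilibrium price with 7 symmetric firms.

P = 18.3

With 7 symmetric Cournot firms, each firm's FOC gives 47 − 4q = 6 + q, so q = 8.2, Q = 7·8.2 = 57.4, and P = 18.3.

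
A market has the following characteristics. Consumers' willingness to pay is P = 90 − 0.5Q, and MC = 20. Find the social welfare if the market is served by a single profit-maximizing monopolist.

TS = 3675

A monopolist chooses Q where MR = MC. MR = 90 − Q; setting this equal to 20 gives Q = 70 and P = 55.
CS = ½·(90 − 55)·70 = 1225; PS = (55 − 20)·70 = 2450; TS = 3675.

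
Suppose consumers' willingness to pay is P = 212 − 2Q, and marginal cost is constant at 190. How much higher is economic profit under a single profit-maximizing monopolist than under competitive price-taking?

Under competition P = MC = 190, so Q = (212 − 190)/2 = 11.
Profit = (190 − 190)·11 = 0.
The monopolist equates marginal revenue to marginal cost: 212 − 4Q = 190, so Q = 5.5. From demand, P = 201.
Profit = (201 − 190)·5.5 = 60.5.
Change in economic profit: 60.5 − 0 = 60.5.

π rises by 60.5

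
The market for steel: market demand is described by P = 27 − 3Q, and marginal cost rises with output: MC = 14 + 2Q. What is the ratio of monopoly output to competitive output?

Monopoly sets MR = MC: 27 − 6Q = 14 + 2Q ⇒ Q = 1.625, P = 27 − 3·1.625 = 22.125.
Under competition P = MC: 27 − 3Q = 14 + 2Q ⇒ Q = 2.6, P = 19.2.
Ratio Q_m/Q_c = 1.625/2.6 = 0.625.

Q_m/Q_c = 0.625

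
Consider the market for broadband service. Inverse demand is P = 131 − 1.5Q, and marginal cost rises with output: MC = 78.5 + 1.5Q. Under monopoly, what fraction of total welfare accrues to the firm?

PS/TS = 0.75

The monopolist equates marginal revenue to marginal cost: 131 − 3Q = 78.5 + 1.5Q, so Q = 35/3. From demand, P = 113.5.
CS = ½·(131 − 113.5)·35/3 = 1225/12.
PS = P·Q − VC(Q) = 113.5·35/3 − (78.5·35/3 + ½·1.5·(35/3)²) = 306.25.
Share captured = PS/TS = 306.25/(1225/3) = 0.75.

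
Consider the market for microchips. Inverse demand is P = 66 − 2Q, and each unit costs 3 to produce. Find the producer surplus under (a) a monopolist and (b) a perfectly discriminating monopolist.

Monopoly: PS = 496.125; Perfect PD: PS = 992.25

A monopolist chooses Q where MR = MC. MR = 66 − 4Q; setting this equal to 3 gives Q = 15.75 and P = 34.5.
PS = (34.5 − 3)·15.75 = 496.125.
With perfect price discrimination, output is the efficient level Q = 31.5 (where demand meets MC), but every buyer pays their willingness to pay: CS = 0 and PS = total surplus.
PS = ½·(66 − 3)·31.5 = 992.25.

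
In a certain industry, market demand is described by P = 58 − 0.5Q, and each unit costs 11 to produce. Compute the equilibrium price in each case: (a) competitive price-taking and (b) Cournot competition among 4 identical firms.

Perfect competition: P = MC = 11, so 58 − 0.5Q = 11 and Q = 94.
In a 4-firm Cournot equilibrium, symmetry and the first-order condition give q = (58 − 11)/(2.5) = 18.8. So Q = 75.2 and P = 20.4.

Competition: P = 11; Cournot: P = 20.4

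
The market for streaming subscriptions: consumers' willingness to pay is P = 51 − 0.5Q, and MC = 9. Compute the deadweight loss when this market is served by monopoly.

DWL = 441

Under competition P = MC = 9, so Q = (51 − 9)/0.5 = 84.
Monopoly sets MR = MC: 51 − Q = 9 ⇒ Q = 42, P = 51 − 0.5·42 = 30.
DWL is the triangle between Q = 42 and Q = 84: ½·(84 − 42)·(30 − 9) = 441.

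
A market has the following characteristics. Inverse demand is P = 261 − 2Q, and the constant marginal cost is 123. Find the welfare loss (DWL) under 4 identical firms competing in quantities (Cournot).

DWL = 190.44

Under competition P = MC = 123, so Q = (261 − 123)/2 = 69.
With 4 symmetric Cournot firms, each firm's FOC gives 261 − 10q = 123, so q = 13.8, Q = 4·13.8 = 55.2, and P = 150.6.
DWL is the triangle between Q = 55.2 and Q = 69: ½·(69 − 55.2)·(150.6 − 123) = 190.44.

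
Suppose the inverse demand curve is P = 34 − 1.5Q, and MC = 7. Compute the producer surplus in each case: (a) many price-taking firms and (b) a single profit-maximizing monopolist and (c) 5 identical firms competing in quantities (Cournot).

Perfect competition: P = MC = 7, so 34 − 1.5Q = 7 and Q = 18.
PS = (7 − 7)·18 = 0.
The monopolist equates marginal revenue to marginal cost: 34 − 3Q = 7, so Q = 9. From demand, P = 20.5.
PS = (20.5 − 7)·9 = 121.5.
With 5 symmetric Cournot firms, each firm's FOC gives 34 − 9q = 7, so q = 3, Q = 5·3 = 15, and P = 11.5.
PS = (11.5 − 7)·15 = 67.5.

Competition: PS = 0; Monopoly: PS = 121.5; Cournot: PS = 67.5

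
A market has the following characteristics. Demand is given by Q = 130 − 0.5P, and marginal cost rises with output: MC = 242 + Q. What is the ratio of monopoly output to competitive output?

Q_m/Q_c = 0.6

Inverting demand: P = 260 − 2Q.
The monopolist equates marginal revenue to marginal cost: 260 − 4Q = 242 + Q, so Q = 3.6. From demand, P = 252.8.
Under competition P = MC: 260 − 2Q = 242 + Q ⇒ Q = 6, P = 248.
Ratio Q_m/Q_c = 3.6/6 = 0.6.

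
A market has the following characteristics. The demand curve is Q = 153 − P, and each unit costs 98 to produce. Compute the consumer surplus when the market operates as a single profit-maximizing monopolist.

Inverting demand: P = 153 − Q.
The monopolist equates marginal revenue to marginal cost: 153 − 2Q = 98, so Q = 27.5. From demand, P = 125.5.
CS = ½·(153 − 125.5)·27.5 = 378.125.

CS = 378.125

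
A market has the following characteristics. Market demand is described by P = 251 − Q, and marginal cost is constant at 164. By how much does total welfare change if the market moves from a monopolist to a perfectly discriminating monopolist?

Total welfare rises by 946.125

A monopolist chooses Q where MR = MC. MR = 251 − 2Q; setting this equal to 164 gives Q = 43.5 and P = 207.5.
CS = ½·(251 − 207.5)·43.5 = 946.125; PS = (207.5 − 164)·43.5 = 1892.25; TS = 2838.375.
With perfect price discrimination, output is the efficient level Q = 87 (where demand meets MC), but every buyer pays their willingness to pay: CS = 0 and PS = total surplus.
TS = 3784.5 (equal to competitive TS).
Change in total welfare: 3784.5 − 2838.375 = 946.125.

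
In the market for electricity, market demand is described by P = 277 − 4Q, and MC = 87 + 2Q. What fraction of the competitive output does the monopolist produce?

A monopolist chooses Q where MR = MC. MR = 277 − 8Q; setting this equal to 87 + 2Q gives Q = 19 and P = 201.
Competitive equilibrium sets price equal to marginal cost: 277 − 4Q = 87 + 2Q, so Q = 95/3 and P = 451/3.
Ratio Q_m/Q_c = 19/(95/3) = 0.6.

Q_m/Q_c = 0.6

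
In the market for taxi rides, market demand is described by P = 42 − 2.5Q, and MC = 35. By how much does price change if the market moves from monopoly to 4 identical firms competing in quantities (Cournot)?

P falls by 2.1

Monopoly sets MR = MC: 42 − 5Q = 35 ⇒ Q = 1.4, P = 42 − 2.5·1.4 = 38.5.
In a 4-firm Cournot equilibrium, symmetry and the first-order condition give q = (42 − 35)/(12.5) = 0.56. So Q = 2.24 and P = 36.4.
Change in price: 36.4 − 38.5 = −2.1.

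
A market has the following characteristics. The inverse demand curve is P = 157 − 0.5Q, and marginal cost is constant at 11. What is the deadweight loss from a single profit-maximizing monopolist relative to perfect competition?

Perfect competition: P = MC = 11, so 157 − 0.5Q = 11 and Q = 292.
A monopolist chooses Q where MR = MC. MR = 157 − Q; setting this equal to 11 gives Q = 146 and P = 84.
DWL is the triangle between Q = 146 and Q = 292: ½·(292 − 146)·(84 − 11) = 5329.

DWL = 5329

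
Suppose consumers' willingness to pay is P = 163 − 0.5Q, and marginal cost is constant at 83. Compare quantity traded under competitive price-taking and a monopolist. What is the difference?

Q falls by 80

Perfect competition: P = MC = 83, so 163 − 0.5Q = 83 and Q = 160.
A monopolist chooses Q where MR = MC. MR = 163 − Q; setting this equal to 83 gives Q = 80 and P = 123.
Change in quantity traded: 80 − 160 = −80.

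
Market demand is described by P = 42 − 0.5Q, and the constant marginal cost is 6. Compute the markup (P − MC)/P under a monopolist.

A monopolist chooses Q where MR = MC. MR = 42 − Q; setting this equal to 6 gives Q = 36 and P = 24.
Lerner index = (P − MC)/P = (24 − 6)/24 = 0.75.

Lerner index = 0.75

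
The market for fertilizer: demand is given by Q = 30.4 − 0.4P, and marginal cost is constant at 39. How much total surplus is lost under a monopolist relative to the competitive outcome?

DWL = 68.45

Inverting demand: P = 76 − 2.5Q.
Under competition P = MC = 39, so Q = (76 − 39)/2.5 = 14.8.
Monopoly sets MR = MC: 76 − 5Q = 39 ⇒ Q = 7.4, P = 76 − 2.5·7.4 = 57.5.
DWL is the triangle between Q = 7.4 and Q = 14.8: ½·(14.8 − 7.4)·(57.5 − 39) = 68.45.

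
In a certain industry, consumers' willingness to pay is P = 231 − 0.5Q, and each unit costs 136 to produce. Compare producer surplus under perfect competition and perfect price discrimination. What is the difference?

PS rises by 9025

Perfect competition: P = MC = 136, so 231 − 0.5Q = 136 and Q = 190.
PS = (136 − 136)·190 = 0.
A perfectly discriminating monopolist sells every unit with P(Q) ≥ MC(Q), so output equals the competitive quantity Q = 190. Each buyer pays their reservation price, so CS = 0 and the firm captures all surplus.
PS = ½·(231 − 136)·190 = 9025.
Change in producer surplus: 9025 − 0 = 9025.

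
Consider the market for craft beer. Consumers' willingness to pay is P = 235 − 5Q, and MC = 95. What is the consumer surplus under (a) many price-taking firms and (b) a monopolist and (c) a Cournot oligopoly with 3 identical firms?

Under competition P = MC = 95, so Q = (235 − 95)/5 = 28.
CS = ½·(235 − 95)·28 = 1960.
Monopoly sets MR = MC: 235 − 10Q = 95 ⇒ Q = 14, P = 235 − 5·14 = 165.
CS = ½·(235 − 165)·14 = 490.
With 3 symmetric Cournot firms, each firm's FOC gives 235 − 20q = 95, so q = 7, Q = 3·7 = 21, and P = 130.
CS = ½·(235 − 130)·21 = 1102.5.

Competition: CS = 1960; Monopoly: CS = 490; Cournot: CS = 1102.5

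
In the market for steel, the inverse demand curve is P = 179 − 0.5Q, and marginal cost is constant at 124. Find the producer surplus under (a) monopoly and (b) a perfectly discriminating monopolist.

Monopoly: PS = 1512.5; Perfect PD: PS = 3025

The monopolist equates marginal revenue to marginal cost: 179 − Q = 124, so Q = 55. From demand, P = 151.5.
PS = (151.5 − 124)·55 = 1512.5.
A perfectly discriminating monopolist sells every unit with P(Q) ≥ MC(Q), so output equals the competitive quantity Q = 110. Each buyer pays their reservation price, so CS = 0 and the firm captures all surplus.
PS = ½·(179 − 124)·110 = 3025.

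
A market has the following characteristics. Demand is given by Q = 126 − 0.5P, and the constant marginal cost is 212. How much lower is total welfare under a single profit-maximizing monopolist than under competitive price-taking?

TS falls by 100

Inverting demand: P = 252 − 2Q.
Under competition P = MC = 212, so Q = (252 − 212)/2 = 20.
CS = ½·(252 − 212)·20 = 400; PS = (212 − 212)·20 = 0; TS = 400.
Monopoly sets MR = MC: 252 − 4Q = 212 ⇒ Q = 10, P = 252 − 2·10 = 232.
CS = ½·(252 − 232)·10 = 100; PS = (232 − 212)·10 = 200; TS = 300.
Change in total welfare: 300 − 400 = −100.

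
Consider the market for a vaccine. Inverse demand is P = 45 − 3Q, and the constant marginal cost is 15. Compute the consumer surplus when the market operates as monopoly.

A monopolist chooses Q where MR = MC. MR = 45 − 6Q; setting this equal to 15 gives Q = 5 and P = 30.
CS = ½·(45 − 30)·5 = 37.5.

CS = 37.5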